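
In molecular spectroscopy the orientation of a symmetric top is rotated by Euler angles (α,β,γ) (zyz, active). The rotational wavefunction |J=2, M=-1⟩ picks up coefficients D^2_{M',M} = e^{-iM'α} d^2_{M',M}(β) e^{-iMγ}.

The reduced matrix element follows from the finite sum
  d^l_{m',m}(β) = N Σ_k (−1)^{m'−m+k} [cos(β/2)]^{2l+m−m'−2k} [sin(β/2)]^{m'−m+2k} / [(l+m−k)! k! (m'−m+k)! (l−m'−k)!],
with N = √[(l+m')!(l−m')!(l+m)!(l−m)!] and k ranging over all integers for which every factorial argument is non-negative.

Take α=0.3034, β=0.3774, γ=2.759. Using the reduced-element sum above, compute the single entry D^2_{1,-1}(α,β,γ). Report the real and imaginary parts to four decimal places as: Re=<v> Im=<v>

Split into d^2_{1,-1}(β=0.3774) × two z-phases.
Half-angle: c=0.982249, s=0.187582. N=√(6·1·1·6)=6.000000
The bounds max(0,m−m')=0 and min(l+m,l−m')=1 give 2 terms
  k=0: (−1)^2·6.0000/(2)·0.9822^2·0.1876^2 = +0.101847
  k=1: (−1)^3·6.0000/(6)·0.9822^0·0.1876^4 = -0.001238
d^2_{1,-1}(0.3774) = +0.101847 -0.001238 = +0.100609
Attach z-rotation phases: D = e^{-i(1)(0.3034)}·(+0.100609)·e^{-i(-1)(2.7590)} = -0.077850+0.063730i

Re=-0.0779 Im=0.0637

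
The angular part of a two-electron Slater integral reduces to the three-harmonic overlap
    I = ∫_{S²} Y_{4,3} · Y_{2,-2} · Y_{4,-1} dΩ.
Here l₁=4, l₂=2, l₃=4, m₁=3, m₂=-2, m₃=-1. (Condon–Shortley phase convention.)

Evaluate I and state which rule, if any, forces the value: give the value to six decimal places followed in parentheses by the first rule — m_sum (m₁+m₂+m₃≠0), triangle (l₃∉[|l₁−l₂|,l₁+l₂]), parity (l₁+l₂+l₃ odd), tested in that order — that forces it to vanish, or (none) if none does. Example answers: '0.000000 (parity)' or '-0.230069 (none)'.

Checks pass: Σm=0; 10 even; l₃=4∈[2,6].
(2·4+1)(2·2+1)(2·4+1) = 405
Δ: 2! 6! 2! / 11! → 1/13860
sum: t=0:+1/192 t=1:−1/36 t=2:+1/192 = -5/288
3j²(4 2 4; 0 0 0) = Δ·Π!·Σ² = 20/693  (sign -1)
sum: t=0:+1/480 = 1/480
3j²(4 2 4; 3 -2 -1) = Δ·Π!·Σ² = 3/110  (sign -1)
combine: 4πI² = 405·20/693·3/110 = 270/847
take √, sign +1: I = 0.15927046
No selection rule forces the value: the integral is nonzero (none).

0.159270 (none)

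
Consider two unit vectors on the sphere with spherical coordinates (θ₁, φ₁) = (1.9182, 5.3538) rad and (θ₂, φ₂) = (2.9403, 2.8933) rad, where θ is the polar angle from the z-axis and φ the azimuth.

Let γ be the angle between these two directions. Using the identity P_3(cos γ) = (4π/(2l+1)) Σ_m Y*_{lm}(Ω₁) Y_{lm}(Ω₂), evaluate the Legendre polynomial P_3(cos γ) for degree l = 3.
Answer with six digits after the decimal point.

-0.264814

Summing Y*_{l m}(θ₁,φ₁)·Y_{l m}(θ₂,φ₂) over m ∈ [−3, 3]; prefactor 4π/(2·3+1) = 1.795196:
  m=-3: Y*=(-0.325389, -0.120045)  Y=(-0.002451, -0.002260)  product (0.000526, 0.001030)
  m=-2: Y*=(0.087365, 0.294945)  Y=(-0.035194, -0.019071)  product (0.002550, -0.012046)
  m=-1: Y*=(-0.076443, 0.102369)  Y=(-0.238017, -0.060343)  product (0.024372, -0.019753)
  m=+0: Y*=(0.307519, -0.000000)  Y=(-0.658201, 0.000000)  product (-0.202410, 0.000000)
  m=+1: Y*=(0.076443, 0.102369)  Y=(0.238017, -0.060343)  product (0.024372, 0.019753)
  m=+2: Y*=(0.087365, -0.294945)  Y=(-0.035194, 0.019071)  product (0.002550, 0.012046)
  m=+3: Y*=(0.325389, -0.120045)  Y=(0.002451, -0.002260)  product (0.000526, -0.001030)
Total Σ_m = (-0.147513, 0.000000). Multiply by 1.795196: (-0.264814, 0.000000). P_3(cos γ) = -0.264814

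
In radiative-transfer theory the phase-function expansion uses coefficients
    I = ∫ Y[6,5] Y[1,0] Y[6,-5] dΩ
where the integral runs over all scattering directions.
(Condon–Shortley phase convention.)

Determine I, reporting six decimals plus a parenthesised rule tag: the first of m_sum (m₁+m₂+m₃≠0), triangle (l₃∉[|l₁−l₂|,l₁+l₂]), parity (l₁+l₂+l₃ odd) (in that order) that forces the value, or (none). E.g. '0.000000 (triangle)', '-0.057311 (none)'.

L=13 odd ⇒ parity kills the (l;000) factor ⇒ I = 0

0.000000 (parity)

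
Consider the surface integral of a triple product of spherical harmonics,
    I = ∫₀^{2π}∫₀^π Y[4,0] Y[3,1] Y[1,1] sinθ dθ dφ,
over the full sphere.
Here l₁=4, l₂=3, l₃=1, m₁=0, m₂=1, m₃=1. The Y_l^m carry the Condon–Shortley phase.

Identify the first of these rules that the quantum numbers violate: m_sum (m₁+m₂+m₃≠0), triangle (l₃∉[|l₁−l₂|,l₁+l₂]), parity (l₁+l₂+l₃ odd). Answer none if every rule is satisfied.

m_sum

Σmᵢ = 2  ✗
l₃∈[|l₁−l₂|,l₁+l₂]=[1,7], have l₃=1
Σlᵢ = 8 ⇒ even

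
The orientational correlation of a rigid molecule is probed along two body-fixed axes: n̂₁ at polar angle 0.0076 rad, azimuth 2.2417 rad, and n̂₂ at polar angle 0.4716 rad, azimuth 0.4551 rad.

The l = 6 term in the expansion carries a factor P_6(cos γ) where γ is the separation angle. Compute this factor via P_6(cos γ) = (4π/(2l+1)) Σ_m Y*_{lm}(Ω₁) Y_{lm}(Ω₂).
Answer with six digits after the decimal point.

Summing Y*_{l m}(θ₁,φ₁)·Y_{l m}(θ₂,φ₂) over m ∈ [−6, 6]; prefactor 4π/(2·6+1) = 0.966644:
  m=-6: (0.000000, 0.000000) × (-0.003894, -0.001697) = (-0.000000, -0.000000)  (running Σ = (-0.000000, -0.000000))
  m=-5: (0.000000, -0.000000) × (-0.018691, -0.021980) = (-0.000000, 0.000000)  (running Σ = (-0.000000, 0.000000))
  m=-4: (-0.000000, 0.000000) × (-0.029021, -0.113843) = (0.000000, 0.000000)  (running Σ = (0.000000, 0.000000))
  m=-3: (0.000002, 0.000001) × (0.063617, -0.305207) = (0.000000, -0.000001)  (running Σ = (0.000000, -0.000001))
  m=-2: (-0.000068, -0.000293) × (0.309300, -0.398038) = (-0.000138, -0.000063)  (running Σ = (-0.000137, -0.000064))
  m=-1: (-0.015568, 0.019613) × (0.295850, -0.144778) = (-0.001766, 0.008056)  (running Σ = (-0.001903, 0.007992))
  m=0: (1.016490, -0.000000) × (-0.292620, 0.000000) = (-0.297445, 0.000000)  (running Σ = (-0.299348, 0.007992))
  m=1: (0.015568, 0.019613) × (-0.295850, -0.144778) = (-0.001766, -0.008056)  (running Σ = (-0.301115, -0.000064))
  m=2: (-0.000068, 0.000293) × (0.309300, 0.398038) = (-0.000138, 0.000063)  (running Σ = (-0.301252, -0.000001))
  m=3: (-0.000002, 0.000001) × (-0.063617, -0.305207) = (0.000000, 0.000001)  (running Σ = (-0.301252, 0.000000))
  m=4: (-0.000000, -0.000000) × (-0.029021, 0.113843) = (0.000000, -0.000000)  (running Σ = (-0.301252, 0.000000))
  m=5: (-0.000000, -0.000000) × (0.018691, -0.021980) = (-0.000000, -0.000000)  (running Σ = (-0.301252, -0.000000))
  m=6: (0.000000, -0.000000) × (-0.003894, 0.001697) = (-0.000000, 0.000000)  (running Σ = (-0.301252, 0.000000))
Accumulated sum (-0.301252, 0.000000); after 4π/(2l+1) scaling, (-0.291203, 0.000000) ⇒ P_6 = -0.291203

-0.291203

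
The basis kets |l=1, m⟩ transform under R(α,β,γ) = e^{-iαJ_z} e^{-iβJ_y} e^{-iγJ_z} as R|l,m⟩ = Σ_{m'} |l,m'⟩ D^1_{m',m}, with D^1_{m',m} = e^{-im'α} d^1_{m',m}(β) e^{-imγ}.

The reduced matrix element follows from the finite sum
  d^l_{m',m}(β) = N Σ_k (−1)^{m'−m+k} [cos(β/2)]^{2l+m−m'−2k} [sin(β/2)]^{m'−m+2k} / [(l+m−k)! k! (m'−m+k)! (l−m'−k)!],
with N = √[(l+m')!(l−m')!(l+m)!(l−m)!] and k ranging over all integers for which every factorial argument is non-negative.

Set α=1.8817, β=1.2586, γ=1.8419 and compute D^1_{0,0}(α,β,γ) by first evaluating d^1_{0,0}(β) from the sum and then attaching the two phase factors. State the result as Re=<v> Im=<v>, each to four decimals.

Re=0.3071 Im=0.0000

First d^1_{0,0}(β=1.2586), then the phase factors e^{-i(0)α} and e^{-i(0)γ}:
c=cos(1.258600/2)=0.808440, s=sin(1.258600/2)=0.588579; N=√[1·1·1·1]=1.000000
Admissible k: 0..1 (factorial args all ≥0)
  k=0: (−1)^0·1.0000/(1)·0.8084^2·0.5886^0 = +0.653575
  k=1: (−1)^1·1.0000/(1)·0.8084^0·0.5886^2 = -0.346425
d^1_{0,0}(1.2586) = +0.653575 -0.346425 = +0.307150
Attach z-rotation phases: D = e^{-i(0)(1.8817)}·(+0.307150)·e^{-i(0)(1.8419)} = +0.307150+0.000000i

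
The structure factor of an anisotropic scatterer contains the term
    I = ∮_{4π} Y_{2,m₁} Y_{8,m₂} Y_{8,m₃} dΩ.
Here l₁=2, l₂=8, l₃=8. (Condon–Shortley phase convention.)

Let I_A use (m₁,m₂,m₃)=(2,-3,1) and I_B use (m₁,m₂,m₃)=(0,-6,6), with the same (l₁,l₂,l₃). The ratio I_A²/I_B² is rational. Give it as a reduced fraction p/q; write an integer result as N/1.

385/72

Same 2,8,8: normalisation and zero-m 3j drop out of the ratio.
A: Δ: 2! 2! 14! / 19! → 1/348840; sum: t=0:+1/174182400 = 1/174182400; 3j²(2 8 8; 2 -3 1) = Δ·Π!·Σ² = 77/3876  (sign -1)
B: Δ: 2! 2! 14! / 19! → 1/348840; sum: t=0:+1/3832012800 t=1:−1/6227020800 t=2:+1/348713164800 = 1/9686476800; 3j²(2 8 8; 0 -6 6) = Δ·Π!·Σ² = 6/1615  (sign +1)
I_A²/I_B² = (77/3876)/(6/1615) = 385/72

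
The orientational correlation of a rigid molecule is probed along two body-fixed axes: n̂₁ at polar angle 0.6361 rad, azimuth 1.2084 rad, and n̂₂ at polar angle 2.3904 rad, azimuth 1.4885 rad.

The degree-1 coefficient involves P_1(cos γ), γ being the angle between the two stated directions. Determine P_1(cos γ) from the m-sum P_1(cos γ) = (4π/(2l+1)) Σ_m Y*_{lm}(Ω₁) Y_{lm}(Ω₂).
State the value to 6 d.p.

Term-by-term m-sum for l=1 (normalisation 4π/3 = 4.188790):
  m=-1: Y*=(0.072763, 0.191915)  Y=(0.019384, -0.235005)  product (0.046511, -0.013380)
  m=+0: Y*=(0.393041, -0.000000)  Y=(-0.357108, 0.000000)  product (-0.140358, 0.000000)
  m=+1: Y*=(-0.072763, 0.191915)  Y=(-0.019384, -0.235005)  product (0.046511, 0.013380)
Σ over m = (-0.047335, 0.000000); ×(4π/3) → (-0.198277, 0.000000). Real part: -0.198277

-0.198277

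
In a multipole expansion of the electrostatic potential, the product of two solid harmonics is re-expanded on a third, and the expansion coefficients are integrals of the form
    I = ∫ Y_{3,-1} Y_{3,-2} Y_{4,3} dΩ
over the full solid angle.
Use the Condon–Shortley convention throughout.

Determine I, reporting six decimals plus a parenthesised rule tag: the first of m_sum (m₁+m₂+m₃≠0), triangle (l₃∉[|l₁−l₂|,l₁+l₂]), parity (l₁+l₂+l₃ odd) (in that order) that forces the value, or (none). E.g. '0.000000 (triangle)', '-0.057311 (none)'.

Checks pass: Σm=0; 10 even; l₃=4∈[0,6].
(2·3+1)(2·3+1)(2·4+1) = 441
Δ: 2! 4! 4! / 11! → 1/34650
sum: t=0:+1/72 t=1:−1/16 t=2:+1/72 = -5/144
3j²(3 3 4; 0 0 0) = Δ·Π!·Σ² = 2/77  (sign -1)
sum: t=0:+1/288 t=1:−1/144 = -1/288
3j²(3 3 4; -1 -2 3) = Δ·Π!·Σ² = 1/99  (sign +1)
combine: 4πI² = 441·2/77·1/99 = 14/121
take √, sign -1: I = -0.09595473
No selection rule forces the value: the integral is nonzero (none).

-0.095955 (none)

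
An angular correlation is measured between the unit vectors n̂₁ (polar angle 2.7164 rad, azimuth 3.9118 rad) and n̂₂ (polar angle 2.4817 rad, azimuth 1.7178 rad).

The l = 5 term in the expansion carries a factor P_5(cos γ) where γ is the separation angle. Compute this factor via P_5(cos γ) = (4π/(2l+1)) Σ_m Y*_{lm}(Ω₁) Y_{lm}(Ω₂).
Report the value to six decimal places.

-0.083161

Summing Y*_{l m}(θ₁,φ₁)·Y_{l m}(θ₂,φ₂) over m ∈ [−5, 5]; prefactor 4π/(2·5+1) = 1.142397:
  m=-5: Y*=+0.004206+0.003611i  Y=-0.026948-0.029810i  product -0.000006-0.000223i
  m=-4: Y*=+0.038638-0.002351i  Y=-0.136263+0.090845i  product -0.005051+0.003830i
  m=-3: Y*=+0.105886-0.116005i  Y=+0.157095+0.332817i  product +0.055243+0.017017i
  m=-2: Y*=-0.011886-0.391113i  Y=+0.420235-0.127240i  product -0.054760-0.162847i
  m=-1: Y*=-0.364490-0.353581i  Y=-0.012747-0.086088i  product -0.025793+0.035885i
  m=+0: Y*=-0.031471-0.000000i  Y=+0.383233+0.000000i  product -0.012061-0.000000i
  m=+1: Y*=+0.364490-0.353581i  Y=+0.012747-0.086088i  product -0.025793-0.035885i
  m=+2: Y*=-0.011886+0.391113i  Y=+0.420235+0.127240i  product -0.054760+0.162847i
  m=+3: Y*=-0.105886-0.116005i  Y=-0.157095+0.332817i  product +0.055243-0.017017i
  m=+4: Y*=+0.038638+0.002351i  Y=-0.136263-0.090845i  product -0.005051-0.003830i
  m=+5: Y*=-0.004206+0.003611i  Y=+0.026948-0.029810i  product -0.000006+0.000223i
Σ over m = -0.072795-0.000000i; ×(4π/11) → -0.083161-0.000000i. Real part: -0.083161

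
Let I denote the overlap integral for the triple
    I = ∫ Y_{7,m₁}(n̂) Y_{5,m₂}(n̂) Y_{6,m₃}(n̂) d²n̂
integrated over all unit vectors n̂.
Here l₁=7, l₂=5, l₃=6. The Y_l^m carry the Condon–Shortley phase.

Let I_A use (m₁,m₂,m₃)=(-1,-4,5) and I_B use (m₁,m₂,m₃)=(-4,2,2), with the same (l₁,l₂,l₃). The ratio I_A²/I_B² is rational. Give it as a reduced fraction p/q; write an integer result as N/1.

2420/2187

Same 7,5,6: normalisation and zero-m 3j drop out of the ratio.
A: Δ: 6! 8! 4! / 19! → 1/174594420; sum: t=0:+1/174182400 t=1:−1/14515200 = -11/174182400; 3j²(7 5 6; -1 -4 5) = Δ·Π!·Σ² = 121/12597  (sign +1)
B: Δ: 6! 8! 4! / 19! → 1/174594420; sum: t=3:−1/34836480 t=4:+1/1451520 t=5:−1/691200 t=6:+1/3110400 = -1/2150400; 3j²(7 5 6; -4 2 2) = Δ·Π!·Σ² = 729/83980  (sign -1)
I_A²/I_B² = (121/12597)/(729/83980) = 2420/2187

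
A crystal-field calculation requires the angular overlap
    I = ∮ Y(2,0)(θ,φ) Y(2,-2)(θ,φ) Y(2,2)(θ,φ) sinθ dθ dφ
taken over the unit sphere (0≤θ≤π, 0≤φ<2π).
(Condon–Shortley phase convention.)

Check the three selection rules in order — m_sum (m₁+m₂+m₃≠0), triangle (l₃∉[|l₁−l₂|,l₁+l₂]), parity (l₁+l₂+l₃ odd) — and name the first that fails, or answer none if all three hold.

Σmᵢ = 0  ✓
l₃∈[|l₁−l₂|,l₁+l₂]=[0,4], have l₃=2  ✓
Σlᵢ = 6 ⇒ even  ✓

none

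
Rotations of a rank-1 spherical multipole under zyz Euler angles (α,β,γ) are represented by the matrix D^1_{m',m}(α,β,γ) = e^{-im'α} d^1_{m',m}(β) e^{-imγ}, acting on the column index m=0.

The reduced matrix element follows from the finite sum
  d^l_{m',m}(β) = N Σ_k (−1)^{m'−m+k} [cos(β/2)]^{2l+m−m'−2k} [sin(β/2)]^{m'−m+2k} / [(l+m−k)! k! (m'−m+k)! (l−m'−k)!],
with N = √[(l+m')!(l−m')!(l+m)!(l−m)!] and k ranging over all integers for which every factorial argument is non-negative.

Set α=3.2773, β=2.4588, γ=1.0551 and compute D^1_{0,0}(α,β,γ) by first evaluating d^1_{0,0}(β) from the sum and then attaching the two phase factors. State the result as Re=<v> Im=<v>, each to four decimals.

Re=-0.7758 Im=0.0000

Split into d^1_{0,0}(β=2.4588) × two z-phases.
With c≡cos(β/2)=0.334803 and s≡sin(β/2)=0.942288, N=[1·1·1·1]^{1/2}=1.000000
k∈{0,1} keeps every argument non-negative
  k=0: (−1)^0·1.0000/(1)·0.3348^2·0.9423^0 = +0.112093
  k=1: (−1)^1·1.0000/(1)·0.3348^0·0.9423^2 = -0.887907
d^1_{0,0}(2.4588) = +0.112093 -0.887907 = -0.775814
D = (+1.000000+0.000000i)·(-0.775814)·(+1.000000+0.000000i) = -0.775814+0.000000i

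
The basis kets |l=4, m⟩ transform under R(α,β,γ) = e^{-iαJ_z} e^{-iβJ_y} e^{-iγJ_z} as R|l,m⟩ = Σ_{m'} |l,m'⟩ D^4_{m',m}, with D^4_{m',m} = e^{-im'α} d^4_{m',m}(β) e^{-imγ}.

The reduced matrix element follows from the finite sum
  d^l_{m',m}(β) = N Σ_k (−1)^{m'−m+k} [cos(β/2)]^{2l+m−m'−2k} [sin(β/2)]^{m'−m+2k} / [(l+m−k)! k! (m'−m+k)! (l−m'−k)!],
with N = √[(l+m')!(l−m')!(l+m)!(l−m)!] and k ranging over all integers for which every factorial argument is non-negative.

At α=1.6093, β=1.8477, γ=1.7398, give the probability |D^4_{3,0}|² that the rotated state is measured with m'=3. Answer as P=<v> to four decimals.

Split into d^4_{3,0}(β=1.8477) × two z-phases.
With c≡cos(β/2)=0.602753 and s≡sin(β/2)=0.797928, N=[5040·1·24·24]^{1/2}=1703.830978
The bounds max(0,m−m')=0 and min(l+m,l−m')=1 give 2 terms
  k=0: (−1)^3·1703.8310/(144)·0.6028^5·0.7979^3 = -0.478245
  k=1: (−1)^4·1703.8310/(144)·0.6028^3·0.7979^5 = +0.838108
d^4_{3,0}(1.8477) = -0.478245 +0.838108 = +0.359863
|D^4_{3,0}|² = |d^4_{3,0}(β)|² = (+0.359863)² = 0.129501 (the z-rotation phases have unit modulus)

P=0.1295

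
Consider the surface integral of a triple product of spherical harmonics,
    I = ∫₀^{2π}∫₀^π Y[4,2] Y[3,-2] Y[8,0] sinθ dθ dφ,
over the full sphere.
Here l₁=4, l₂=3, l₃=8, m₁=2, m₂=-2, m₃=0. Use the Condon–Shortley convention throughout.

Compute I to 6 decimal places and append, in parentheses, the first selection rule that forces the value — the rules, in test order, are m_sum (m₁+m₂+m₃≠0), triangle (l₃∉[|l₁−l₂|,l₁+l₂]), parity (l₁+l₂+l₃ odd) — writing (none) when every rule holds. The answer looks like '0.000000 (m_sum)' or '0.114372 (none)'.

|4−3|≤8≤4+3 violated ⇒ I = 0

0.000000 (triangle)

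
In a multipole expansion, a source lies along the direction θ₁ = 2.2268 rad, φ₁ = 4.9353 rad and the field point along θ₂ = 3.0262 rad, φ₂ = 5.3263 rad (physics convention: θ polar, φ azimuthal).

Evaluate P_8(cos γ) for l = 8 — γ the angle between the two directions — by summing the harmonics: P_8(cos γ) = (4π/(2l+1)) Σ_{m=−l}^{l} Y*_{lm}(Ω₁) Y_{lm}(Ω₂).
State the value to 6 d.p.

0.314403

Expand P_8 via completeness: Σ_{m} conj(Y_{8,m}) at Ω₁ times Y_{8,m} at Ω₂ —
  m=-8: Y*=-0.016903+0.078344i  Y=+0.000000+0.000000i  product -0.000000-0.000000i
  m=-7: Y*=+0.246748-0.002571i  Y=-0.000001-0.000000i  product -0.000000-0.000000i
  m=-6: Y*=-0.098720-0.415386i  Y=+0.000010-0.000006i  product -0.000004-0.000004i
  m=-5: Y*=-0.359056+0.176216i  Y=-0.000014+0.000192i  product -0.000029-0.000072i
  m=-4: Y*=+0.027146+0.033627i  Y=-0.001777-0.001455i  product +0.000001-0.000099i
  m=-3: Y*=-0.209553+0.265192i  Y=+0.019545-0.005429i  product -0.002656+0.006321i
  m=-2: Y*=+0.210538+0.100619i  Y=-0.042731+0.119664i  product -0.021037+0.020894i
  m=-1: Y*=-0.053570+0.236328i  Y=-0.290577-0.412309i  product +0.113007-0.046584i
  m=+0: Y*=+0.274046-0.000000i  Y=+0.900458+0.000000i  product +0.246767+0.000000i
  m=+1: Y*=+0.053570+0.236328i  Y=+0.290577-0.412309i  product +0.113007+0.046584i
  m=+2: Y*=+0.210538-0.100619i  Y=-0.042731-0.119664i  product -0.021037-0.020894i
  m=+3: Y*=+0.209553+0.265192i  Y=-0.019545-0.005429i  product -0.002656-0.006321i
  m=+4: Y*=+0.027146-0.033627i  Y=-0.001777+0.001455i  product +0.000001+0.000099i
  m=+5: Y*=+0.359056+0.176216i  Y=+0.000014+0.000192i  product -0.000029+0.000072i
  m=+6: Y*=-0.098720+0.415386i  Y=+0.000010+0.000006i  product -0.000004+0.000004i
  m=+7: Y*=-0.246748-0.002571i  Y=+0.000001-0.000000i  product -0.000000+0.000000i
  m=+8: Y*=-0.016903-0.078344i  Y=+0.000000-0.000000i  product -0.000000+0.000000i
Total Σ_m = +0.425330+0.000000i. Multiply by 0.739198: +0.314403+0.000000i. P_8(cos γ) = 0.314403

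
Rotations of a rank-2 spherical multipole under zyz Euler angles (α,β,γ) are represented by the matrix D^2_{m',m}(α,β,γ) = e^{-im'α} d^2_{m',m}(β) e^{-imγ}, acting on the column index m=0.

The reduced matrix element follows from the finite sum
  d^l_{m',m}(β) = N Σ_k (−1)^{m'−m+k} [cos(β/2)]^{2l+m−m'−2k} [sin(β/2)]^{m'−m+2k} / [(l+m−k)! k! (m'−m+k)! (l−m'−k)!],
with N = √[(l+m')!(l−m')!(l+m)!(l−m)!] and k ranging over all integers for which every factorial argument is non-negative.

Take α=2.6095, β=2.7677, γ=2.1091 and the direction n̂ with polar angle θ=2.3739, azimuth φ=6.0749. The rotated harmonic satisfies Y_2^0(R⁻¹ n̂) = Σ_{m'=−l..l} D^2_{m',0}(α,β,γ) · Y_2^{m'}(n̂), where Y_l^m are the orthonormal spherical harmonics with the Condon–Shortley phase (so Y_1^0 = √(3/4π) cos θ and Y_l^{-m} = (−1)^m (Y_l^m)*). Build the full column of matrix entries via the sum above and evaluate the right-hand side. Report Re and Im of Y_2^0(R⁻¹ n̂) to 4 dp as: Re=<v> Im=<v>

Need the full column D^2_{m',0} for m'=−2..2 at α=2.6095, β=2.7677, γ=2.1091.
cos(β/2)=0.185859, sin(β/2)=0.982576
d^2_{-2,0}: single k=2 term ⇒ +0.081691;  D = +0.039638-0.071431i
d^2_{-1,0}: k∈[1..2] ⇒ +0.015452 -0.431876 = -0.416423;  D = +0.358852-0.211267i
d^2_{0,0}: k∈[0..2] ⇒ +0.001193 -0.133402 +0.932106 = +0.799898;  D = +0.799898+0.000000i
d^2_{1,0}: k∈[0..1] ⇒ -0.015452 +0.431876 = +0.416423;  D = -0.358852-0.211267i
d^2_{2,0}: single k=0 term ⇒ +0.081691;  D = +0.039638+0.071431i
Y_2^{m'}(θ=2.3739,φ=6.0749) and Σ D·Y over m':
  (+0.0396-0.0714i)·(+0.1704+0.0754i)  (+0.3589-0.2113i)·(-0.3777-0.0798i)  (+0.7999+0.0000i)·(+0.1744+0.0000i)  (-0.3589-0.2113i)·(+0.3777-0.0798i)  (+0.0396+0.0714i)·(+0.1704-0.0754i)
Y_2^0(R⁻¹ n̂) = -0.140984+0.000000i

Re=-0.1410 Im=0.0000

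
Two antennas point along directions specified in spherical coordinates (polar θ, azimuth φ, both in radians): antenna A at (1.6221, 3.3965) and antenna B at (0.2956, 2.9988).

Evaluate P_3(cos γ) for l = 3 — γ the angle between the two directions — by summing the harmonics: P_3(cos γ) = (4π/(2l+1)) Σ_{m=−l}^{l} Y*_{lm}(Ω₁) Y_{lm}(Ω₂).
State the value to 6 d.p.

Summing Y*_{l m}(θ₁,φ₁)·Y_{l m}(θ₂,φ₂) over m ∈ [−3, 3]; prefactor 4π/(2·3+1) = 1.795196:
  [-3]  conj(Y_{3,-3})(Ω₁) = (-0.299871, -0.287721) ; Y_{3,-3}(Ω₂) = (-0.009383, -0.004285) ; Δ = (0.001581, 0.003984)
  [-2]  conj(Y_{3,-2})(Ω₁) = (-0.045624, -0.025509) ; Y_{3,-2}(Ω₂) = (0.079607, 0.023374) ; Δ = (-0.003036, -0.003097)
  [-1]  conj(Y_{3,-1})(Ω₁) = (0.308219, 0.080314) ; Y_{3,-1}(Ω₂) = (-0.333213, -0.047906) ; Δ = (-0.098855, -0.041527)
  [+0]  conj(Y_{3,0})(Ω₁) = (0.057159, -0.000000) ; Y_{3,0}(Ω₂) = (0.562504, 0.000000) ; Δ = (0.032152, 0.000000)
  [+1]  conj(Y_{3,1})(Ω₁) = (-0.308219, 0.080314) ; Y_{3,1}(Ω₂) = (0.333213, -0.047906) ; Δ = (-0.098855, 0.041527)
  [+2]  conj(Y_{3,2})(Ω₁) = (-0.045624, 0.025509) ; Y_{3,2}(Ω₂) = (0.079607, -0.023374) ; Δ = (-0.003036, 0.003097)
  [+3]  conj(Y_{3,3})(Ω₁) = (0.299871, -0.287721) ; Y_{3,3}(Ω₂) = (0.009383, -0.004285) ; Δ = (0.001581, -0.003984)
Accumulated sum (-0.168468, -0.000000); after 4π/(2l+1) scaling, (-0.302433, -0.000000) ⇒ P_3 = -0.302433

-0.302433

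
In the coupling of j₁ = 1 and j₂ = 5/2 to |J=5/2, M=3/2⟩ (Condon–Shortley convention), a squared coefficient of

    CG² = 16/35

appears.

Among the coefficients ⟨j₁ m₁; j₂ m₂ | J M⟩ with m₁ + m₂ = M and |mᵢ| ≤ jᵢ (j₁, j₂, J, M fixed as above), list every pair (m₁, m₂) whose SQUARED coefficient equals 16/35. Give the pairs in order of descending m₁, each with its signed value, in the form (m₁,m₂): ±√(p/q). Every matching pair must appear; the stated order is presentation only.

(1,1/2): +√(16/35)

Admissible pairs with m₁+m₂ = M = 3/2: (-1,5/2), (0,3/2), (1,1/2)
  (m₁,m₂)=(1,1/2): CG² = 16/35, CG = +√(16/35)   ← matches the target
  (m₁,m₂)=(0,3/2): CG² = 9/35, CG = −√(9/35)
  (m₁,m₂)=(-1,5/2): CG² = 2/7, CG = −√(2/7)
Pairs with CG² = 16/35: (1,1/2): +√(16/35)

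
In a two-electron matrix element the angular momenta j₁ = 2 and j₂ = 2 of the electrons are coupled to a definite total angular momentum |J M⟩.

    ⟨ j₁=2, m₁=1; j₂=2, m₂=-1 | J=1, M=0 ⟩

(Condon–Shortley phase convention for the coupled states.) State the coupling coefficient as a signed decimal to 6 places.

√[3·3!1!1!/6! · 3!1!1!3!1!1!] = √(9/10)
  +(−1)^0/∏(0,3,1,1,0,0)! = 1/6  (running 1/6)
  +(−1)^1/∏(1,2,0,0,1,1)! = -1/2  (running -1/3)
⟨..|..⟩ = √(9/10)·(-1/3) = -0.316228

-0.316228  (= −√(1/10))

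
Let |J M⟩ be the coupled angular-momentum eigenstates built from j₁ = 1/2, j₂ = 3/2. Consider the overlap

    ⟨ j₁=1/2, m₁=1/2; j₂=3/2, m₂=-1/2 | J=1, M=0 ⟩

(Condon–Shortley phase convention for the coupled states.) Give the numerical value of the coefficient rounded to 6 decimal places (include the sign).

+√(1/2) = +0.707107

j₁+j₂−J=1  J+j₁−j₂=0  J−j₁+j₂=2  j₁+j₂+J+1=4
(j₁±m₁, j₂±m₂, J±M) = (1,0,1,2,1,1)
P² = 1/2
sum k=0..0:
  [0] +1/1 = 1
S = 1
C² = P²·S² = 1/2 ; C = +0.707107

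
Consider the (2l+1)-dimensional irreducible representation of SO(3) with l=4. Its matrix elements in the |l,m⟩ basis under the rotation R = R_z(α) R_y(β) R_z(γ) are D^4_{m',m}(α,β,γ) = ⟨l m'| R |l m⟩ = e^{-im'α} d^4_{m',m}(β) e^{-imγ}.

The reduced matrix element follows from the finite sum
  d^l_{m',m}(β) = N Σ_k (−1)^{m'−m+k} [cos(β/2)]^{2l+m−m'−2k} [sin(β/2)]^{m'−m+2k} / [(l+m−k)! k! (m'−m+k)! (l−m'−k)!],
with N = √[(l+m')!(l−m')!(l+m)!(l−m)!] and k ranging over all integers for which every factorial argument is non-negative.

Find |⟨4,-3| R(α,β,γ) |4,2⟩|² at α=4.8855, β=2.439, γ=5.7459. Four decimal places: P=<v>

P=0.2446

First d^4_{-3,2}(β=2.4390), then the phase factors e^{-i(-3)α} and e^{-i(2)γ}:
Half-angle: c=0.344115, s=0.938927. N=√(1·5040·720·2)=2693.993318
The bounds max(0,m−m')=5 and min(l+m,l−m')=6 give 2 terms
  k=5: (−1)^0·2693.9933/(240)·0.3441^3·0.9389^5 = +0.333778
  k=6: (−1)^1·2693.9933/(720)·0.3441^1·0.9389^7 = -0.828308
d^4_{-3,2}(2.4390) = +0.333778 -0.828308 = -0.494531
|D^4_{-3,2}|² = |d^4_{-3,2}(β)|² = (-0.494531)² = 0.244561 (the z-rotation phases have unit modulus)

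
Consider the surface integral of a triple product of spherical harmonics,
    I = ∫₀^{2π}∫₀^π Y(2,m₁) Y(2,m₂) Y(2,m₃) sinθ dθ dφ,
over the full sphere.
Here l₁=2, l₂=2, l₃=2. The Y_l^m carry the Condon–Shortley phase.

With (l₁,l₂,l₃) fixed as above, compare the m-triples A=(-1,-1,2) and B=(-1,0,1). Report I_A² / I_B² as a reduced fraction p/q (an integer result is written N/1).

l's match ⇒ only the (l;m) 3-j factors differ between A and B.
A: triangle coeff Δ(2,2,2) = 1/630; Σ_t [1,1]: t=1:−1/4 = -1/4; (3j)²=3/35 [(2 2 2; -1 -1 2)], sign=-1
B: triangle coeff Δ(2,2,2) = 1/630; Σ_t [1,2]: t=1:−1/2 t=2:+1/4 = -1/4; (3j)²=1/70 [(2 2 2; -1 0 1)], sign=+1
I_A²/I_B² = (3/35)/(1/70) = 6/1

6/1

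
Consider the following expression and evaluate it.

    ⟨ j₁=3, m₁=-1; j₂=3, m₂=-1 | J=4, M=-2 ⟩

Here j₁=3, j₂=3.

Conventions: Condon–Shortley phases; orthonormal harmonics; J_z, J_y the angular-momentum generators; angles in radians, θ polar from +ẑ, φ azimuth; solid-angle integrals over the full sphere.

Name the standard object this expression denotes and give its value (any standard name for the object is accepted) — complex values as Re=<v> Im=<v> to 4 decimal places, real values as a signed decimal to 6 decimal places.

This is a Clebsch–Gordan (vector-coupling) coefficient.
triangle: 2!*4!*4!/11! = 1152/39916800
(j±m)!: 2!*4!*2!*4!*2!*6! = 3317760
prefactor² = (2J+1)*Δ*N² = 331776/385
  k=0: +1/(0!*2!*4!*2!*0!*2!) = 1/192
  k=1: −1/(1!*1!*3!*1!*1!*3!) = -1/36
  k=2: +1/(2!*0!*2!*0!*2!*4!) = 1/192
Σ = -5/288  ⇒  CG² = 331776/385*(-5/288)² = 20/77
CG = −√(20/77) = -0.509647

Clebsch–Gordan coefficient, −√(20/77) ≈ -0.509647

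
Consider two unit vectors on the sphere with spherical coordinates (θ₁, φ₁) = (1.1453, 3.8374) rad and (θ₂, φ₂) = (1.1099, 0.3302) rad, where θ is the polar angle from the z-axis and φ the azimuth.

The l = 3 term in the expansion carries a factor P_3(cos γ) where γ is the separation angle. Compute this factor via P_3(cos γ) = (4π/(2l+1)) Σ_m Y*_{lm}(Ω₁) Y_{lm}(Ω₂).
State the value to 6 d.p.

0.383954

Addition theorem: P_3(cos γ) = (4π/7) Σ_m Y*_{lm}(Ω₁) Y_{lm}(Ω₂), m = −3…3:
  term(m=-3) = -0.043137-0.084091i   from Y*(Ω₁)=+0.155729-0.274127i, Y(Ω₂)=+0.164331-0.250715i
  term(m=-2) = +0.094987+0.085213i   from Y*(Ω₁)=+0.062374+0.344370i, Y(Ω₂)=+0.287959-0.223671i
  term(m=-1) = -0.000129-0.000050i   from Y*(Ω₁)=+0.033459+0.027943i, Y(Ω₂)=-0.003007+0.001031i
  term(m=+0) = +0.110438+0.000000i   from Y*(Ω₁)=-0.330886-0.000000i, Y(Ω₂)=-0.333764+0.000000i
  term(m=+1) = -0.000129+0.000050i   from Y*(Ω₁)=-0.033459+0.027943i, Y(Ω₂)=+0.003007+0.001031i
  term(m=+2) = +0.094987-0.085213i   from Y*(Ω₁)=+0.062374-0.344370i, Y(Ω₂)=+0.287959+0.223671i
  term(m=+3) = -0.043137+0.084091i   from Y*(Ω₁)=-0.155729-0.274127i, Y(Ω₂)=-0.164331-0.250715i
Σ over m = +0.213879+0.000000i; ×(4π/7) → +0.383954+0.000000i. Real part: 0.383954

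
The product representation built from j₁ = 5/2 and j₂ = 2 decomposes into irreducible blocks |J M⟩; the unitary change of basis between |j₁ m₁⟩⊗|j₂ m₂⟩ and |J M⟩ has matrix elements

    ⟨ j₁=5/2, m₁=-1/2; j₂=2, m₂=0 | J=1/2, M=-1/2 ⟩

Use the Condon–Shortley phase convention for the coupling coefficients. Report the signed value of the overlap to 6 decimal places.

triangle: 4!·1!·0!/6! = 24/720
(j±m)!: 2!·3!·2!·2!·0!·1! = 48
prefactor² = (2J+1)·Δ·N² = 16/5
  k=2: +1/(2!·2!·1!·0!·0!·0!) = 1/4
Σ = 1/4  ⇒  CG² = 16/5·(1/4)² = 1/5
CG = +√(1/5) = +0.447214

+√(1/5) = +0.447214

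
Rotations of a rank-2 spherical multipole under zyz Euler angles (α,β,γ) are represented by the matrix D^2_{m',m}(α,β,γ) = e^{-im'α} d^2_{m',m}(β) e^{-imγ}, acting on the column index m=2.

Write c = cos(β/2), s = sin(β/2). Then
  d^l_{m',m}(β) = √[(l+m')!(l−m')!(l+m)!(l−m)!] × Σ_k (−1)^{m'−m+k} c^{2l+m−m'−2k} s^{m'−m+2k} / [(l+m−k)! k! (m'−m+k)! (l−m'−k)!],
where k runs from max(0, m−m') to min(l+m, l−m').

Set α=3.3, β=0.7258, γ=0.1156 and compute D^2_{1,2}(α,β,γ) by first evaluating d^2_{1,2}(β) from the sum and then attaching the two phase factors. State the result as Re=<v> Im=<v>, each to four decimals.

Re=-0.5366 Im=0.2203

First d^2_{1,2}(β=0.7258), then the phase factors e^{-i(1)α} and e^{-i(2)γ}:
Half-angle: c=0.934871, s=0.354987. N=√(6·1·24·1)=12.000000
Admissible k: 1..1 (factorial args all ≥0)
  k=1: (−1)^0·12.0000/(6)·0.9349^3·0.3550^1 = +0.580093
d^2_{1,2}(0.7258) = +0.580093
Phases: e^{-i·(1)·3.3000}=-0.987480+0.157746i, e^{-i·(2)·0.1156}=+0.973392-0.229146i ⇒ D=-0.536620+0.220334i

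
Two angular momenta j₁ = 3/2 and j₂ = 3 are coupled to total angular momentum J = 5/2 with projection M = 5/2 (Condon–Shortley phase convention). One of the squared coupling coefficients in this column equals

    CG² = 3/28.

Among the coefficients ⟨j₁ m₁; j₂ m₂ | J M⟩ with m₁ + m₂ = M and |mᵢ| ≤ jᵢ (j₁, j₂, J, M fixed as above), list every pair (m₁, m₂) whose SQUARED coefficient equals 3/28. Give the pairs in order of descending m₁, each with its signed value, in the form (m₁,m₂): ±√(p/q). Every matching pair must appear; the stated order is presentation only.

(3/2,1): +√(3/28)

Admissible pairs with m₁+m₂ = M = 5/2: (-1/2,3), (1/2,2), (3/2,1)
  (m₁,m₂)=(3/2,1): CG² = 3/28, CG = +√(3/28)   ← matches the target
  (m₁,m₂)=(1/2,2): CG² = 5/14, CG = −√(5/14)
  (m₁,m₂)=(-1/2,3): CG² = 15/28, CG = +√(15/28)
Pairs with CG² = 3/28: (3/2,1): +√(3/28)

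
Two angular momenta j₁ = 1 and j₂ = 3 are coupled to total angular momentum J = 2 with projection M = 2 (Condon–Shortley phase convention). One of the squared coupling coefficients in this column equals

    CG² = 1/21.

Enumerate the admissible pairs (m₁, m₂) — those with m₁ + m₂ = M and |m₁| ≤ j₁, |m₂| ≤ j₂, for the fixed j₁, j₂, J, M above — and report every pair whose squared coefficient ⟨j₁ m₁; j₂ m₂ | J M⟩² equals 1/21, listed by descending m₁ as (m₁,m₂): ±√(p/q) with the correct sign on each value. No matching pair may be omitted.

Admissible pairs with m₁+m₂ = M = 2: (-1,3), (0,2), (1,1)
  (m₁,m₂)=(1,1): CG² = 1/21, CG = +√(1/21)   ← matches the target
  (m₁,m₂)=(0,2): CG² = 5/21, CG = −√(5/21)
  (m₁,m₂)=(-1,3): CG² = 5/7, CG = +√(5/7)
Pairs with CG² = 1/21: (1,1): +√(1/21)

(1,1): +√(1/21)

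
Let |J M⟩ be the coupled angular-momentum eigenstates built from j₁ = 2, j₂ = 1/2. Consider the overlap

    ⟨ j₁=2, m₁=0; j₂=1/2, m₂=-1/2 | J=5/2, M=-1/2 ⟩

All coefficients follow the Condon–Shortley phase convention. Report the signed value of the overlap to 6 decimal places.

+√(3/5) ≈ +0.774597

triangle: 0!·4!·1!/6! = 24/720
(j±m)!: 2!·2!·0!·1!·2!·3! = 48
prefactor² = (2J+1)·Δ·N² = 48/5
  k=0: +1/(0!·0!·2!·0!·2!·1!) = 1/4
Σ = 1/4  ⇒  CG² = 48/5·(1/4)² = 3/5
CG = +√(3/5) = +0.774597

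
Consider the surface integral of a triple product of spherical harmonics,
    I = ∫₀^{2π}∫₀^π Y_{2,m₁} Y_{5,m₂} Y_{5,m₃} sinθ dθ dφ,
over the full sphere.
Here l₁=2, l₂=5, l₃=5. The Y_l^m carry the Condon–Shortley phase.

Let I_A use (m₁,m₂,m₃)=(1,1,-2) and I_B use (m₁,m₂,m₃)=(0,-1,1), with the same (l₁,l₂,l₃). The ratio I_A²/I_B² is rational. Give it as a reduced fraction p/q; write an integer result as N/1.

14/27

Shared (l₁,l₂,l₃)=(2,5,5): N and (l;000)² cancel in I_A²/I_B².
A: Δ = 2!·2!·8!/13! = 1/38610; Racah Σ t=0..1: t=0:+1/2880 t=1:−1/1440 = -1/2880; ⇒ 3j(2 5 5; 1 1 -2)² = 7/715, sgn +1
B: Δ = 2!·2!·8!/13! = 1/38610; Racah Σ t=0..2: t=0:+1/2304 t=1:−1/720 t=2:+1/5760 = -1/1280; ⇒ 3j(2 5 5; 0 -1 1)² = 27/1430, sgn -1
I_A²/I_B² = (7/715)/(27/1430) = 14/27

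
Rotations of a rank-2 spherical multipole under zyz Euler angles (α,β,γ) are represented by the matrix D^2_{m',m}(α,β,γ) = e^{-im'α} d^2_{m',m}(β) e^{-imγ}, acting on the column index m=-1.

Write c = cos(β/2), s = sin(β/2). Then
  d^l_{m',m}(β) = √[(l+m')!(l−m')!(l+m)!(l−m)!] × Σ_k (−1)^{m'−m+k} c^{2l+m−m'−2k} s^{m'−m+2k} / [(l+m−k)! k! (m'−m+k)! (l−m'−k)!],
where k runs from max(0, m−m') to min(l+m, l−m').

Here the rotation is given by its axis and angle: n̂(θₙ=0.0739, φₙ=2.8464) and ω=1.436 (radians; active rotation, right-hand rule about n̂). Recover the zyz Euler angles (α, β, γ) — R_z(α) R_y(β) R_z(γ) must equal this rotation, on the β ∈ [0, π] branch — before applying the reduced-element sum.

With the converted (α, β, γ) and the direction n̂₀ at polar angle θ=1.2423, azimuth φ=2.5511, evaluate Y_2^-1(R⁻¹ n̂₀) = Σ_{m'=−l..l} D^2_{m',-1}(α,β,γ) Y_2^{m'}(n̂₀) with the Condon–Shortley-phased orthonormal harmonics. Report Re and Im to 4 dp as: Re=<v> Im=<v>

Axis–angle → zyz. n̂ = (sinθₙcosφₙ, sinθₙsinφₙ, cosθₙ) = (-0.070639, +0.021480, +0.997271), ω = 1.4360.
R = I cosω + sinω [n̂]ₓ + (1−cosω) n̂n̂ᵀ gives
  R = [+0.138708, -0.989538, -0.039694; +0.986911, +0.134788, +0.088541; -0.082264, -0.051456, +0.995281]
β = atan2(√(R₁₃²+R₂₃²), R₃₃) = 0.097184; α = atan2(R₂₃, R₁₃) mod 2π = 1.992250; γ = atan2(R₃₂, −R₃₁) mod 2π = 5.724228
Need the full column D^2_{m',-1} for m'=−2..2 at α=1.9922, β=0.0972, γ=5.7242.
cos(β/2)=0.998820, sin(β/2)=0.048573
d^2_{-2,-1}: single k=1 term ⇒ +0.096803;  D = -0.092926-0.027119i
d^2_{-1,-1}: k∈[0..1] ⇒ +0.995287 -0.007061 = +0.988226;  D = +0.135457+0.978898i
d^2_{0,-1}: k∈[0..1] ⇒ -0.118558 +0.000280 = -0.118278;  D = -0.100277+0.062723i
d^2_{1,-1}: k∈[0..1] ⇒ +0.007061 -0.000006 = +0.007056;  D = -0.005861-0.003928i
d^2_{2,-1}: single k=0 term ⇒ -0.000229;  D = +0.000038-0.000226i
Y_2^{m'}(θ=1.2423,φ=2.5511) and Σ D·Y over m':
  (-0.0929-0.0271i)·(+0.1315+0.3201i)  (+0.1355+0.9789i)·(-0.1960-0.1313i)  (-0.1003+0.0627i)·(-0.2169+0.0000i)  (-0.0059-0.0039i)·(+0.1960-0.1313i)  (+0.0000-0.0002i)·(+0.1315-0.3201i)
Y_2^-1(R⁻¹ n̂) = +0.118512-0.256581i

Re=0.1185 Im=-0.2566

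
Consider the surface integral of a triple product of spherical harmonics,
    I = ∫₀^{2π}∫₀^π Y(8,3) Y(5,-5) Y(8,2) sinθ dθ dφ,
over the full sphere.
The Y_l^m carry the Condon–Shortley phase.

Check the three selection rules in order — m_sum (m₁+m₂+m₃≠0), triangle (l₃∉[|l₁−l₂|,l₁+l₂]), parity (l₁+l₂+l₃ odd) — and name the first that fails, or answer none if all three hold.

m₁+m₂+m₃ = 3 − 5 + 2 = 0  ✓
triangle: |8−5|=3 ≤ l₃=8 ≤ 8+5=13  ✓
parity: l₁+l₂+l₃ = 21 is odd  ✗

parity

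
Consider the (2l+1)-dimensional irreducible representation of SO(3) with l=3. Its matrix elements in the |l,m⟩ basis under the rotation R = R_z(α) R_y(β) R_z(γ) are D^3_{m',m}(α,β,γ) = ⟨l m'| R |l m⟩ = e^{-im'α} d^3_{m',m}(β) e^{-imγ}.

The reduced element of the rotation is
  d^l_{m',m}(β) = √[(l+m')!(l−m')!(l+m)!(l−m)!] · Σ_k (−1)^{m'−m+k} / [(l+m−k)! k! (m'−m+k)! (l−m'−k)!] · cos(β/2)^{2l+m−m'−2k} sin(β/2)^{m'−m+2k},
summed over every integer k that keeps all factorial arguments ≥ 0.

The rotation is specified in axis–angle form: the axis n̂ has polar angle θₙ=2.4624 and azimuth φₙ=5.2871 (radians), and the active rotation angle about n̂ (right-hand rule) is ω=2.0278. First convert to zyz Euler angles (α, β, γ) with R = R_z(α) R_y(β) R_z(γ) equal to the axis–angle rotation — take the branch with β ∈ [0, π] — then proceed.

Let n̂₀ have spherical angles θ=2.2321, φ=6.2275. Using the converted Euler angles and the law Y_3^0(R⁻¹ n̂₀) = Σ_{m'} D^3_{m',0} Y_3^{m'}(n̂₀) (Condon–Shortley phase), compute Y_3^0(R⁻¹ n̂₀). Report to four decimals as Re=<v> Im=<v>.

Re=-0.5439 Im=0.0000

Axis–angle → zyz. n̂ = (sinθₙcosφₙ, sinθₙsinφₙ, cosθₙ) = (+0.341466, -0.527250, -0.778080), ω = 2.0278.
R = I cosω + sinω [n̂]ₓ + (1−cosω) n̂n̂ᵀ gives
  R = [-0.273212, +0.438751, -0.856068; -0.957714, -0.040601, +0.284843; +0.090218, +0.897691, +0.431291]
β = atan2(√(R₁₃²+R₂₃²), R₃₃) = 1.124873; α = atan2(R₂₃, R₁₃) mod 2π = 2.820382; γ = atan2(R₃₂, −R₃₁) mod 2π = 1.670960
Need the full column D^3_{m',0} for m'=−3..3 at α=2.8204, β=1.1249, γ=1.6710.
cos(β/2)=0.845958, sin(β/2)=0.533249
d^3_{-3,0}: single k=3 term ⇒ +0.410537;  D = -0.234228+0.337162i
d^3_{-2,0}: k∈[2..3] ⇒ +0.797658 -0.316941 = +0.480716;  D = +0.384884-0.288015i
d^3_{-1,0}: k∈[1..3] ⇒ +0.800323 -0.954002 +0.126354 = -0.027324;  D = +0.025926-0.008627i
d^3_{0,0}: k∈[0..3] ⇒ +0.366517 -1.310686 +0.520788 -0.022992 = -0.446373;  D = -0.446373+0.000000i
d^3_{1,0}: k∈[0..2] ⇒ -0.800323 +0.954002 -0.126354 = +0.027324;  D = -0.025926-0.008627i
d^3_{2,0}: k∈[0..1] ⇒ +0.797658 -0.316941 = +0.480716;  D = +0.384884+0.288015i
d^3_{3,0}: single k=0 term ⇒ -0.410537;  D = +0.234228+0.337162i
Y_3^{m'}(θ=2.2321,φ=6.2275) and Σ D·Y over m':
  (-0.2342+0.3372i)·(+0.2022+0.0341i)  (+0.3849-0.2880i)·(-0.3885-0.0434i)  (+0.0259-0.0086i)·(+0.2256+0.0126i)  (-0.4464+0.0000i)·(+0.2553+0.0000i)  (-0.0259-0.0086i)·(-0.2256+0.0126i)  (+0.3849+0.2880i)·(-0.3885+0.0434i)  (+0.2342+0.3372i)·(-0.2022+0.0341i)
Y_3^0(R⁻¹ n̂) = -0.543865+0.000000i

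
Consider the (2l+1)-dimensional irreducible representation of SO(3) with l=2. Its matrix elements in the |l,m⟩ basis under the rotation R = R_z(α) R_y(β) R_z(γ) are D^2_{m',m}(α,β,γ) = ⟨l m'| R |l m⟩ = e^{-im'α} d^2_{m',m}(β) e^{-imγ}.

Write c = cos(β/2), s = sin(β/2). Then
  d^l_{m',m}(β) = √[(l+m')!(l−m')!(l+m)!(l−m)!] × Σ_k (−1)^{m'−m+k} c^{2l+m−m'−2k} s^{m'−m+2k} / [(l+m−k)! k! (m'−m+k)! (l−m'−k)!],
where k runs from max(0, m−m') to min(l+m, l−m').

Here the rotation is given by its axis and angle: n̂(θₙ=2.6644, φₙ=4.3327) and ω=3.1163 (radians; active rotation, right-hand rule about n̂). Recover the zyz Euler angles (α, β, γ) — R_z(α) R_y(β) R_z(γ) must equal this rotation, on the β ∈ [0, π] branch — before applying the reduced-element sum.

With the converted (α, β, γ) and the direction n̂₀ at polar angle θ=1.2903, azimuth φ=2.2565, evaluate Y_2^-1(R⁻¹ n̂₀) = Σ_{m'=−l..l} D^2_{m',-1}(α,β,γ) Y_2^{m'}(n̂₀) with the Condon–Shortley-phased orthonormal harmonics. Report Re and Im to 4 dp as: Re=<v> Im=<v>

Axis–angle → zyz. n̂ = (sinθₙcosφₙ, sinθₙsinφₙ, cosθₙ) = (-0.170226, -0.426577, -0.888288), ω = 3.1163.
R = I cosω + sinω [n̂]ₓ + (1−cosω) n̂n̂ᵀ gives
  R = [-0.941735, +0.167671, +0.291584; +0.122741, -0.635803, +0.762030; +0.313160, +0.753420, +0.578178]
β = atan2(√(R₁₃²+R₂₃²), R₃₃) = 0.954303; α = atan2(R₂₃, R₁₃) mod 2π = 1.205344; γ = atan2(R₃₂, −R₃₁) mod 2π = 1.964722
Need the full column D^2_{m',-1} for m'=−2..2 at α=1.2053, β=0.9543, γ=1.9647.
cos(β/2)=0.888307, sin(β/2)=0.459251
d^2_{-2,-1}: single k=1 term ⇒ +0.643826;  D = -0.212873-0.607616i
d^2_{-1,-1}: k∈[0..1] ⇒ +0.622661 -0.499283 = +0.123379;  D = -0.123329-0.003512i
d^2_{0,-1}: k∈[0..1] ⇒ -0.788523 +0.210760 = -0.577763;  D = +0.221755-0.533512i
d^2_{1,-1}: k∈[0..1] ⇒ +0.499283 -0.044483 = +0.454799;  D = +0.329850+0.313116i
d^2_{2,-1}: single k=0 term ⇒ -0.172085;  D = -0.155254+0.074225i
Y_2^{m'}(θ=1.2903,φ=2.2565) and Σ D·Y over m':
  (-0.2129-0.6076i)·(-0.0706+0.3496i)  (-0.1233-0.0035i)·(-0.1301-0.1591i)  (+0.2218-0.5335i)·(-0.2429+0.0000i)  (+0.3298+0.3131i)·(+0.1301-0.1591i)  (-0.1553+0.0742i)·(-0.0706-0.3496i)
Y_2^-1(R⁻¹ n̂) = +0.318740+0.155472i

Re=0.3187 Im=0.1555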